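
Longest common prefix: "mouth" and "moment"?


Word 1: "mouth"
Word 2: "moment"
Comparing from start:
  Pos 0: 'm' == 'm'
  Pos 1: 'o' == 'o'
  Pos 2: 'u' != 'm' (stop)
LCP = "mo" (length 2)


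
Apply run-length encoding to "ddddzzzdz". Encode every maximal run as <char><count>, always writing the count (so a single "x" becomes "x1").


String: "ddddzzzdz"
Scanning for consecutive runs:
  'd' x 4
  'z' x 3
  'd' x 1
  'z' x 1
RLE = "d4z3d1z1"


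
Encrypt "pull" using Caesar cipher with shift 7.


Word: "pull"
Shift: 7
Each letter → (letter + shift) mod 26:
  'p' (15) + 7 = 22 → 'w'
  'u' (20) + 7 = 1 → 'b'
  'l' (11) + 7 = 18 → 's'
  'l' (11) + 7 = 18 → 's'
Result = "wbss"


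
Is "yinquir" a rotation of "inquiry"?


Word: "inquiry", Candidate: "yinquir"
Method: check if candidate is substring of word+word
"inquiryinquiry" contains "yinquir"? Yes
Is rotation = Yes


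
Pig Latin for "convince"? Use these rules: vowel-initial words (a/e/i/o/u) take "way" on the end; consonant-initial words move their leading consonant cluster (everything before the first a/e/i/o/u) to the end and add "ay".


Word: "convince"
Starts with consonant(s) → move to end, add 'ay'
Consonant cluster: "c"
Pig Latin = "onvincecay"


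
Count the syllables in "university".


Word: "university"
Syllable breakdown: u | ni | ver | si | ty
Counting: 5 parts
= 5 syllables


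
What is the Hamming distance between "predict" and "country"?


Comparing character by character (same length = 7):
  Pos 0: 'p' vs 'c' !=
  Pos 1: 'r' vs 'o' !=
  Pos 2: 'e' vs 'u' !=
  Pos 3: 'd' vs 'n' !=
  Pos 4: 'i' vs 't' !=
  Pos 5: 'c' vs 'r' !=
  Pos 6: 't' vs 'y' !=
Hamming distance = 7


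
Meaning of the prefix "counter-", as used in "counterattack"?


Prefix: counter-
Example: counterattack = counter- + attack
Meaning = against / opposite


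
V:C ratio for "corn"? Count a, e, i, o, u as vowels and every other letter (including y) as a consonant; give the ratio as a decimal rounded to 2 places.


Word: "corn"
Vowels (a,e,i,o,u): 1
Consonants: 3
Ratio = 1/3
= 0.33


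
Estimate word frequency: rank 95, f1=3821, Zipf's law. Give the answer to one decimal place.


Zipf's law: f(r) = f(1) / r
f(1) = 3821
f(95) = 3821 / 95
= 40.2 occurrences


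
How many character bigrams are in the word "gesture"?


Word: "gesture" (length 7)
Number of 2-grams = length - 2 + 1 = 7 - 2 + 1
= 6


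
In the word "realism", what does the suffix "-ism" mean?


Suffix: -ism
Example: realism (real + -ism)
Meaning = belief / practice


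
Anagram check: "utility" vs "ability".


Word 1: "utility" → sorted: iilttuy
Word 2: "ability" → sorted: abiilty
Same letters? iilttuy != abiilty
Anagram = No


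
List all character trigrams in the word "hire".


Word: "hire" (length 4)
Number of trigrams = 4 - 3 + 1 = 2
  Position 0: "hir"
  Position 1: "ire"
Trigrams = "hir", "ire"


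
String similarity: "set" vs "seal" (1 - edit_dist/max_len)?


Word 1: "set" (length 3)
Word 2: "seal" (length 4)
One optimal edit sequence:
  1. keep 's'
  2. keep 'e'
  3. insert 'a'  (+1)
  4. substitute 't' -> 'l'  (+1)
Edit distance = 2
Max length = max(3, 4) = 4
Similarity = 1 - 2/4
= 0.5000


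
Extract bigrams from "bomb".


Word: "bomb" (length 4)
Number of bigrams = 4 - 2 + 1 = 3
  Position 0: "bo"
  Position 1: "om"
  Position 2: "mb"
Bigrams = "bo", "om", "mb"


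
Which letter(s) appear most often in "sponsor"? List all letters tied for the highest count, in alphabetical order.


Word: "sponsor"
Letter counts:
  'n': 1
  'o': 2
  'p': 1
  'r': 1
  's': 2
Maximum count = 2
Most frequent = 'o', 's' (2 times each)


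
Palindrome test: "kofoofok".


Word: "kofoofok"
Reversed: "kofoofok"
Forward == Backward? kofoofok == kofoofok
Palindrome = Yes


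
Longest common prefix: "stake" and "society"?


Word 1: "stake"
Word 2: "society"
Comparing from start:
  Pos 0: 's' == 's'
  Pos 1: 't' != 'o' (stop)
LCP = "s" (length 1)


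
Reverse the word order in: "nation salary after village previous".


Original: "nation salary after village previous"
Words (1..n): nation | salary | after | village | previous
Reversed (n..1): previous | village | after | salary | nation
Result = "previous village after salary nation"


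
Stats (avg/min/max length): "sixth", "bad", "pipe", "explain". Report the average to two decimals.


Lengths: "sixth"=5, "bad"=3, "pipe"=4, "explain"=7
Sum = 19, Count = 4
Average = 19/4 = 4.75
= avg=4.75, min=3, max=7


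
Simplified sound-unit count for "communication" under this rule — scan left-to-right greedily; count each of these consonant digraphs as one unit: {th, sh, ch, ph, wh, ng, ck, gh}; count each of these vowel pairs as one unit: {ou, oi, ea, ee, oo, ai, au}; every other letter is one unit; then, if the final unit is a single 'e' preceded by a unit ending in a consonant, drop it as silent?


Word: "communication" (13 letters)
Left-to-right scan:
  [1] 'c' (letter)
  [2] 'o' (letter)
  [3] 'm' (letter)
  [4] 'm' (letter)
  [5] 'u' (letter)
  [6] 'n' (letter)
  [7] 'i' (letter)
  [8] 'c' (letter)
  [9] 'a' (letter)
  [10] 't' (letter)
  [11] 'i' (letter)
  [12] 'o' (letter)
  [13] 'n' (letter)
Units from scan: 13
Sound units = 13 units


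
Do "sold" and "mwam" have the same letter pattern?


Pattern of "sold": [0, 1, 2, 3]
Pattern of "mwam": [0, 1, 2, 0]
Patterns do not match
Same pattern = No


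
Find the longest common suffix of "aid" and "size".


Word 1: "aid"
Word 2: "size"
Comparing from end:
  Pos -1: 'd' != 'e' (stop)
LCS = "" (length 0)


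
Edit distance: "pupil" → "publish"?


Word 1: "pupil" (length 5)
Word 2: "publish" (length 7)
One optimal edit sequence (insert/delete/substitute each cost 1):
  1. keep 'p'
  2. keep 'u'
  3. insert 'b'  (+1)
  4. substitute 'p' -> 'l'  (+1)
  5. keep 'i'
  6. insert 's'  (+1)
  7. substitute 'l' -> 'h'  (+1)
Total edit operations: 4
Edit distance = 4


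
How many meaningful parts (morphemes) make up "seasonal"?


Word: "seasonal"
Morphemes: season | -al
Each morpheme carries meaning
= 2 morphemes


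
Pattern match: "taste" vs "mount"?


Pattern of "taste": [0, 1, 2, 0, 3]
Pattern of "mount": [0, 1, 2, 3, 4]
Patterns do not match
Same pattern = No


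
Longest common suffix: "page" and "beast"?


Word 1: "page"
Word 2: "beast"
Comparing from end:
  Pos -1: 'e' != 't' (stop)
LCS = "" (length 0)


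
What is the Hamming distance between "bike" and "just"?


Comparing character by character (same length = 4):
  Pos 0: 'b' vs 'j' !=
  Pos 1: 'i' vs 'u' !=
  Pos 2: 'k' vs 's' !=
  Pos 3: 'e' vs 't' !=
Hamming distance = 4


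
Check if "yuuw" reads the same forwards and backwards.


Word: "yuuw"
Reversed: "wuuy"
Forward == Backward? yuuw != wuuy
Palindrome = No


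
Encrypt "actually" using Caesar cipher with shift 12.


Word: "actually"
Shift: 12
Each letter → (letter + shift) mod 26:
  'a' (0) + 12 = 12 → 'm'
  'c' (2) + 12 = 14 → 'o'
  't' (19) + 12 = 5 → 'f'
  'u' (20) + 12 = 6 → 'g'
  'a' (0) + 12 = 12 → 'm'
  'l' (11) + 12 = 23 → 'x'
  'l' (11) + 12 = 23 → 'x'
  'y' (24) + 12 = 10 → 'k'
Result = "mofgmxxk"


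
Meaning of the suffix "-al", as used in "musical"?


Suffix: -al
Example: musical (music + -al)
Meaning = relating to


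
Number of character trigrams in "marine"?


Word: "marine" (length 6)
Number of 3-grams = length - 3 + 1 = 6 - 3 + 1
= 4


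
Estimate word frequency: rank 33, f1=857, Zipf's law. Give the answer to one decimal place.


Zipf's law: f(r) = f(1) / r
f(1) = 857
f(33) = 857 / 33
= 26.0 occurrences


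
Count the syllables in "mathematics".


Word: "mathematics"
Syllable breakdown: math · e · mat · ics
Counting: 4 parts
= 4 syllables


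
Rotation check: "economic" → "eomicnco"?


Word: "economic", Candidate: "eomicnco"
Method: check if candidate is substring of word+word
"economiceconomic" contains "eomicnco"? No
Is rotation = No


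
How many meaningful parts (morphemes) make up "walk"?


Word: "walk"
Morphemes: walk
Each morpheme carries meaning
= 1 morpheme


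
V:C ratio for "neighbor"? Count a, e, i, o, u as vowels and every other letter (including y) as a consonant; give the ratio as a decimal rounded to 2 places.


Word: "neighbor"
Vowels (a,e,i,o,u): 3
Consonants: 5
Ratio = 3/5
= 0.60


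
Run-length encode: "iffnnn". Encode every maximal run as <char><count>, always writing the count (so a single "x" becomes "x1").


String: "iffnnn"
Scanning for consecutive runs:
  'i' x 1
  'f' x 2
  'n' x 3
RLE = "i1f2n3"


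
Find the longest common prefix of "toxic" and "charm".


Word 1: "toxic"
Word 2: "charm"
Comparing from start:
  Pos 0: 't' != 'c' (stop)
LCP = "" (length 0)


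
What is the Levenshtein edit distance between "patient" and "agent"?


Word 1: "patient" (length 7)
Word 2: "agent" (length 5)
One optimal edit sequence (insert/delete/substitute each cost 1):
  1. delete 'p'  (+1)
  2. keep 'a'
  3. delete 't'  (+1)
  4. substitute 'i' -> 'g'  (+1)
  5. keep 'e'
  6. keep 'n'
  7. keep 't'
Total edit operations: 3
Edit distance = 3


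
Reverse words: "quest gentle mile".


Original: "quest gentle mile"
Words (1..n): quest | gentle | mile
Reversed (n..1): mile | gentle | quest
Result = "mile gentle quest"


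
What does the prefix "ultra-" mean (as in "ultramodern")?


Prefix: ultra-
Example: ultramodern = ultra- + modern
Meaning = beyond


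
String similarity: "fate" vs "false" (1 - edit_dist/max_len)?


Word 1: "fate" (length 4)
Word 2: "false" (length 5)
One optimal edit sequence:
  1. keep 'f'
  2. keep 'a'
  3. insert 'l'  (+1)
  4. substitute 't' -> 's'  (+1)
  5. keep 'e'
Edit distance = 2
Max length = max(4, 5) = 5
Similarity = 1 - 2/5
= 0.6000


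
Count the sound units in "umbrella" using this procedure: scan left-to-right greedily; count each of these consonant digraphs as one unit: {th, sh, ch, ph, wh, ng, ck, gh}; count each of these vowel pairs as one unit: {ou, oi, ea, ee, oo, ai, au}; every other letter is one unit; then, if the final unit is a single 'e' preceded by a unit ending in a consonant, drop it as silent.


Word: "umbrella" (8 letters)
Left-to-right scan:
  1. 'u' (letter)
  2. 'm' (letter)
  3. 'b' (letter)
  4. 'r' (letter)
  5. 'e' (letter)
  6. 'l' (letter)
  7. 'l' (letter)
  8. 'a' (letter)
Units from scan: 8
Sound units = 8 units


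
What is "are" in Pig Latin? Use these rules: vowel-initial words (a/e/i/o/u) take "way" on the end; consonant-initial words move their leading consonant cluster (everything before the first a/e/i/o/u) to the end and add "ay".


Word: "are"
Starts with vowel → add 'way'
Pig Latin = "areway"


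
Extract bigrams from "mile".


Word: "mile" (length 4)
Number of bigrams = 4 - 2 + 1 = 3
  Position 0: "mi"
  Position 1: "il"
  Position 2: "le"
Bigrams = "mi", "il", "le"


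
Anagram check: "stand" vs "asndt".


Word 1: "stand" → sorted: adnst
Word 2: "asndt" → sorted: adnst
Same letters? adnst == adnst
Anagram = Yes


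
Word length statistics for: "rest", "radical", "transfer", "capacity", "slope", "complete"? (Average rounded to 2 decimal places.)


Lengths: "rest"=4, "radical"=7, "transfer"=8, "capacity"=8, "slope"=5, "complete"=8
Sum = 40, Count = 6
Average = 40/6 = 6.67
= avg=6.67, min=4, max=8


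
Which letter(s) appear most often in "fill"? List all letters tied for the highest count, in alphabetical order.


Word: "fill"
Letter counts:
  'f': 1
  'i': 1
  'l': 2
Maximum count = 2
Most frequent = 'l' (2 times each)


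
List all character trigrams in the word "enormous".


Word: "enormous" (length 8)
Number of trigrams = 8 - 3 + 1 = 6
  Position 0: "eno"
  Position 1: "nor"
  Position 2: "orm"
  Position 3: "rmo"
  Position 4: "mou"
  Position 5: "ous"
Trigrams = "eno", "nor", "orm", "rmo", "mou", "ous"


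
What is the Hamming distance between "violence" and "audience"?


Comparing character by character (same length = 8):
  Pos 0: 'v' vs 'a' !=
  Pos 1: 'i' vs 'u' !=
  Pos 2: 'o' vs 'd' !=
  Pos 3: 'l' vs 'i' !=
  Pos 4: 'e' vs 'e' =
  Pos 5: 'n' vs 'n' =
  Pos 6: 'c' vs 'c' =
  Pos 7: 'e' vs 'e' =
Hamming distance = 4


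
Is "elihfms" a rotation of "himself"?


Word: "himself", Candidate: "elihfms"
Method: check if candidate is substring of word+word
"himselfhimself" contains "elihfms"? No
Is rotation = No


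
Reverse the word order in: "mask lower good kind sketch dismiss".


Original: "mask lower good kind sketch dismiss"
Words (1..n): mask | lower | good | kind | sketch | dismiss
Reversed (n..1): dismiss | sketch | kind | good | lower | mask
Result = "dismiss sketch kind good lower mask"


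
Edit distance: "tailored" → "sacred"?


Word 1: "tailored" (length 8)
Word 2: "sacred" (length 6)
One optimal edit sequence (insert/delete/substitute each cost 1):
  1. substitute 't' -> 's'  (+1)
  2. keep 'a'
  3. delete 'i'  (+1)
  4. delete 'l'  (+1)
  5. substitute 'o' -> 'c'  (+1)
  6. keep 'r'
  7. keep 'e'
  8. keep 'd'
Total edit operations: 4
Edit distance = 4


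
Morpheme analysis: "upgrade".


Word: "upgrade"
Morphemes: up- | grade
Each morpheme carries meaning
= 2 morphemes


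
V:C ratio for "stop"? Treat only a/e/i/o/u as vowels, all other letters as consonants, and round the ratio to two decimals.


Word: "stop"
Vowels (a,e,i,o,u): 1
Consonants: 3
Ratio = 1/3
= 0.33


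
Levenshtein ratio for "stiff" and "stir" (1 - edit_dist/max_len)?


Word 1: "stiff" (length 5)
Word 2: "stir" (length 4)
One optimal edit sequence:
  1. keep 's'
  2. keep 't'
  3. keep 'i'
  4. delete 'f'  (+1)
  5. substitute 'f' -> 'r'  (+1)
Edit distance = 2
Max length = max(5, 4) = 5
Similarity = 1 - 2/5
= 0.6000


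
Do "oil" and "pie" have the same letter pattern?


Pattern of "oil": [0, 1, 2]
Pattern of "pie": [0, 1, 2]
Patterns match
Same pattern = Yes


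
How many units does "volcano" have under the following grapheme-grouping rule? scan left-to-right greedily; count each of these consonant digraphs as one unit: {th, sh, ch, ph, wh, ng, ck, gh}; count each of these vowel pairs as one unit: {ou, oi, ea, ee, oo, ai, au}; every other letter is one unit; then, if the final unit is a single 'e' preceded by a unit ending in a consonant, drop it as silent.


Word: "volcano" (7 letters)
Left-to-right scan:
  [1] 'v' (letter)
  [2] 'o' (letter)
  [3] 'l' (letter)
  [4] 'c' (letter)
  [5] 'a' (letter)
  [6] 'n' (letter)
  [7] 'o' (letter)
Units from scan: 7
Sound units = 7 units


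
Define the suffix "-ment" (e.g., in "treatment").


Suffix: -ment
Example: treatment = treat + -ment
Meaning = result of action


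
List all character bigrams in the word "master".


Word: "master" (length 6)
Number of bigrams = 6 - 2 + 1 = 5
  Position 0: "ma"
  Position 1: "as"
  Position 2: "st"
  Position 3: "te"
  Position 4: "er"
Bigrams = "ma", "as", "st", "te", "er"


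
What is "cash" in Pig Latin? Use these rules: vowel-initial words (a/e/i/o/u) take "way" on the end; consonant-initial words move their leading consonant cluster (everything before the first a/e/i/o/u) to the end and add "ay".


Word: "cash"
Starts with consonant(s) → move to end, add 'ay'
Consonant cluster: "c"
Pig Latin = "ashcay"


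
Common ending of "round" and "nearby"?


Word 1: "round"
Word 2: "nearby"
Comparing from end:
  Pos -1: 'd' != 'y' (stop)
LCS = "" (length 0)


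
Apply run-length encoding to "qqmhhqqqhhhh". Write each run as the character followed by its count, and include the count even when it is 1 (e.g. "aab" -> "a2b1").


String: "qqmhhqqqhhhh"
Scanning for consecutive runs:
  'q' x 2
  'm' x 1
  'h' x 2
  'q' x 3
  'h' x 4
RLE = "q2m1h2q3h4"


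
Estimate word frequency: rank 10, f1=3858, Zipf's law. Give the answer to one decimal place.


Zipf's law: f(r) = f(1) / r
f(1) = 3858
f(10) = 3858 / 10
= 385.8 occurrences


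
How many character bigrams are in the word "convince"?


Word: "convince" (length 8)
Number of 2-grams = length - 2 + 1 = 8 - 2 + 1
= 7


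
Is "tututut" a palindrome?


Word: "tututut"
Reversed: "tututut"
Forward == Backward? tututut == tututut
Palindrome = Yes


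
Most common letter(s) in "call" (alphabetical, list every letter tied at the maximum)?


Word: "call"
Letter counts:
  'a': 1
  'c': 1
  'l': 2
Maximum count = 2
Most frequent = 'l' (2 times each)


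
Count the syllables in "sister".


Word: "sister"
Syllable breakdown: sis-ter
Counting: 2 parts
= 2 syllables


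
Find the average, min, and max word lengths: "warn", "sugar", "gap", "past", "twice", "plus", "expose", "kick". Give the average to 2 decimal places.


Lengths: "warn"=4, "sugar"=5, "gap"=3, "past"=4, "twice"=5, "plus"=4, "expose"=6, "kick"=4
Sum = 35, Count = 8
Average = 35/8 = 4.38
= avg=4.38, min=3, max=6


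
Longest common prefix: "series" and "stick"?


Word 1: "series"
Word 2: "stick"
Comparing from start:
  Pos 0: 's' == 's'
  Pos 1: 'e' != 't' (stop)
LCP = "s" (length 1)


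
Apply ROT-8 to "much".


Word: "much"
Shift: 8
Each letter → (letter + shift) mod 26:
  'm' (12) + 8 = 20 → 'u'
  'u' (20) + 8 = 2 → 'c'
  'c' (2) + 8 = 10 → 'k'
  'h' (7) + 8 = 15 → 'p'
Result = "uckp"


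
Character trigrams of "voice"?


Word: "voice" (length 5)
Number of trigrams = 5 - 3 + 1 = 3
  Position 0: "voi"
  Position 1: "oic"
  Position 2: "ice"
Trigrams = "voi", "oic", "ice"


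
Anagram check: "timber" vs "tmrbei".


Word 1: "timber" → sorted: beimrt
Word 2: "tmrbei" → sorted: beimrt
Same letters? beimrt == beimrt
Anagram = Yes


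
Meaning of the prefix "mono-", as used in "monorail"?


Prefix: mono-
Example: monorail = mono- + rail
Meaning = one


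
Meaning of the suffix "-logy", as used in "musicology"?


Suffix: -logy
Example: musicology (music + -logy, with a spelling change)
Meaning = study of


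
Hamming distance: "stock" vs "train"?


Comparing character by character (same length = 5):
  Pos 0: 's' vs 't' !=
  Pos 1: 't' vs 'r' !=
  Pos 2: 'o' vs 'a' !=
  Pos 3: 'c' vs 'i' !=
  Pos 4: 'k' vs 'n' !=
Hamming distance = 5


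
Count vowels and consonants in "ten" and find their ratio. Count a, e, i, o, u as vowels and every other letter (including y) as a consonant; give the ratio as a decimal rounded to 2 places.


Word: "ten"
Vowels (a,e,i,o,u): 1
Consonants: 2
Ratio = 1/2
= 0.50


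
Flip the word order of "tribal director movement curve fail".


Original: "tribal director movement curve fail"
Words (1..n): tribal | director | movement | curve | fail
Reversed (n..1): fail | curve | movement | director | tribal
Result = "fail curve movement director tribal"


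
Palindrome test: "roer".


Word: "roer"
Reversed: "reor"
Forward == Backward? roer != reor
Palindrome = No


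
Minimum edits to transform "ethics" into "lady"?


Word 1: "ethics" (length 6)
Word 2: "lady" (length 4)
One optimal edit sequence (insert/delete/substitute each cost 1):
  1. delete 'e'  (+1)
  2. delete 't'  (+1)
  3. substitute 'h' -> 'l'  (+1)
  4. substitute 'i' -> 'a'  (+1)
  5. substitute 'c' -> 'd'  (+1)
  6. substitute 's' -> 'y'  (+1)
Total edit operations: 6
Edit distance = 6


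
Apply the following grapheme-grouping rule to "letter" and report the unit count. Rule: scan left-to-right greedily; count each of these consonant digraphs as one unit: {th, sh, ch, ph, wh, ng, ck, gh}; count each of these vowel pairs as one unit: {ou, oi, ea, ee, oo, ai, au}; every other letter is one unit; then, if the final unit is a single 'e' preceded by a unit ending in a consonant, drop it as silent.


Word: "letter" (6 letters)
Left-to-right scan:
  (1) 'l' (letter)
  (2) 'e' (letter)
  (3) 't' (letter)
  (4) 't' (letter)
  (5) 'e' (letter)
  (6) 'r' (letter)
Units from scan: 6
Sound units = 6 units


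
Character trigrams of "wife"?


Word: "wife" (length 4)
Number of trigrams = 4 - 3 + 1 = 2
  Position 0: "wif"
  Position 1: "ife"
Trigrams = "wif", "ife"


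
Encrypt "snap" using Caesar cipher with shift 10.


Word: "snap"
Shift: 10
Each letter → (letter + shift) mod 26:
  's' (18) + 10 = 2 → 'c'
  'n' (13) + 10 = 23 → 'x'
  'a' (0) + 10 = 10 → 'k'
  'p' (15) + 10 = 25 → 'z'
Result = "cxkz"


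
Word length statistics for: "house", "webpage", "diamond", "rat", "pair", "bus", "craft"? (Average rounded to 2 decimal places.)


Lengths: "house"=5, "webpage"=7, "diamond"=7, "rat"=3, "pair"=4, "bus"=3, "craft"=5
Sum = 34, Count = 7
Average = 34/7 = 4.86
= avg=4.86, min=3, max=7


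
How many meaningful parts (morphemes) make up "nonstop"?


Word: "nonstop"
Morphemes: non- / stop
Each morpheme carries meaning
= 2 morphemes


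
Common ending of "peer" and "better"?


Word 1: "peer"
Word 2: "better"
Comparing from end:
  Pos -1: 'r' == 'r'
  Pos -2: 'e' == 'e'
  Pos -3: 'e' != 't' (stop)
LCS = "er" (length 2)


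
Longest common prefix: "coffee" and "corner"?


Word 1: "coffee"
Word 2: "corner"
Comparing from start:
  Pos 0: 'c' == 'c'
  Pos 1: 'o' == 'o'
  Pos 2: 'f' != 'r' (stop)
LCP = "co" (length 2)


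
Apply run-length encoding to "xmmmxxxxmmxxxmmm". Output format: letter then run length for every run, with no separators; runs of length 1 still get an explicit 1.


String: "xmmmxxxxmmxxxmmm"
Scanning for consecutive runs:
  'x' x 1
  'm' x 3
  'x' x 4
  'm' x 2
  'x' x 3
  'm' x 3
RLE = "x1m3x4m2x3m3"


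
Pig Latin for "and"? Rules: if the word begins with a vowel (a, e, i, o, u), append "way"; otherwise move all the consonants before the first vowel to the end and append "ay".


Word: "and"
Starts with vowel → add 'way'
Pig Latin = "andway"


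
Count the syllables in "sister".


Word: "sister"
Syllable breakdown: sis-ter
Counting: 2 parts
= 2 syllables


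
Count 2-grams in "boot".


Word: "boot" (length 4)
Number of 2-grams = length - 2 + 1 = 4 - 2 + 1
= 3


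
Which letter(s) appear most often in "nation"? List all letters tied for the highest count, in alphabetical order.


Word: "nation"
Letter counts:
  'a': 1
  'i': 1
  'n': 2
  'o': 1
  't': 1
Maximum count = 2
Most frequent = 'n' (2 times each)


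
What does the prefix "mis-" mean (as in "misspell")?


Prefix: mis-
As in: misspell -> mis- + spell
Meaning = wrongly


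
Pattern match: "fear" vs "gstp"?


Pattern of "fear": [0, 1, 2, 3]
Pattern of "gstp": [0, 1, 2, 3]
Patterns match
Same pattern = Yes


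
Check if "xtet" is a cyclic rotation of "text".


Word: "text", Candidate: "xtet"
Method: check if candidate is substring of word+word
"texttext" contains "xtet"? No
Is rotation = No


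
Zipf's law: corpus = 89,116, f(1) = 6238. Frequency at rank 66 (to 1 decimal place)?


Zipf's law: f(r) = f(1) / r
f(1) = 6238
f(66) = 6238 / 66
= 94.5 occurrences


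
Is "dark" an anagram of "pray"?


Word 1: "pray" → sorted: apry
Word 2: "dark" → sorted: adkr
Same letters? apry != adkr
Anagram = No


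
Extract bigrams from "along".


Word: "along" (length 5)
Number of bigrams = 5 - 2 + 1 = 4
  Position 0: "al"
  Position 1: "lo"
  Position 2: "on"
  Position 3: "ng"
Bigrams = "al", "lo", "on", "ng"


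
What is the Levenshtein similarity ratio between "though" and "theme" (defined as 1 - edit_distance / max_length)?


Word 1: "though" (length 6)
Word 2: "theme" (length 5)
One optimal edit sequence:
  1. keep 't'
  2. keep 'h'
  3. delete 'o'  (+1)
  4. substitute 'u' -> 'e'  (+1)
  5. substitute 'g' -> 'm'  (+1)
  6. substitute 'h' -> 'e'  (+1)
Edit distance = 4
Max length = max(6, 5) = 6
Similarity = 1 - 4/6
= 0.3333


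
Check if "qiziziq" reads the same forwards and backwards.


Word: "qiziziq"
Reversed: "qiziziq"
Forward == Backward? qiziziq == qiziziq
Palindrome = Yes


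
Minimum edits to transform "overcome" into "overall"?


Word 1: "overcome" (length 8)
Word 2: "overall" (length 7)
One optimal edit sequence (insert/delete/substitute each cost 1):
  1. keep 'o'
  2. keep 'v'
  3. keep 'e'
  4. keep 'r'
  5. delete 'c'  (+1)
  6. substitute 'o' -> 'a'  (+1)
  7. substitute 'm' -> 'l'  (+1)
  8. substitute 'e' -> 'l'  (+1)
Total edit operations: 4
Edit distance = 4


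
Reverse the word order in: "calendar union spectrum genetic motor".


Original: "calendar union spectrum genetic motor"
Words (1..n): calendar | union | spectrum | genetic | motor
Reversed (n..1): motor | genetic | spectrum | union | calendar
Result = "motor genetic spectrum union calendar"


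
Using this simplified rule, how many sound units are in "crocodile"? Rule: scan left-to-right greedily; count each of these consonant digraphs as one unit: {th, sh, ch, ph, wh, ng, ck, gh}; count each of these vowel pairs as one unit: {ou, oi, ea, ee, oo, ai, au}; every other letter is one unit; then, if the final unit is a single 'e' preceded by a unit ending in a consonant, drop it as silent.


Word: "crocodile" (9 letters)
Left-to-right scan:
  1. 'c' (letter)
  2. 'r' (letter)
  3. 'o' (letter)
  4. 'c' (letter)
  5. 'o' (letter)
  6. 'd' (letter)
  7. 'i' (letter)
  8. 'l' (letter)
  9. 'e' (letter)
Units from scan: 9
Final unit is 'e' after a consonant -> drop as silent (-1)
Sound units = 8 units


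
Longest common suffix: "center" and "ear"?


Word 1: "center"
Word 2: "ear"
Comparing from end:
  Pos -1: 'r' == 'r'
  Pos -2: 'e' != 'a' (stop)
LCS = "r" (length 1)


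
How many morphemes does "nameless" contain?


Word: "nameless"
Morphemes: name | -less
Each morpheme carries meaning
= 2 morphemes


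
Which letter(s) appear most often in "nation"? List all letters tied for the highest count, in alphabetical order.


Word: "nation"
Letter counts:
  'a': 1
  'i': 1
  'n': 2
  'o': 1
  't': 1
Maximum count = 2
Most frequent = 'n' (2 times each)


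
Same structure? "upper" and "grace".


Pattern of "upper": [0, 1, 1, 2, 3]
Pattern of "grace": [0, 1, 2, 3, 4]
Patterns do not match
Same pattern = No


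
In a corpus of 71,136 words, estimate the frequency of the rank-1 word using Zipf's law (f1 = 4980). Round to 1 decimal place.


Zipf's law: f(r) = f(1) / r
f(1) = 4980
f(1) = 4980 / 1
= 4980.0 occurrences


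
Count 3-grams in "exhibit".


Word: "exhibit" (length 7)
Number of 3-grams = length - 3 + 1 = 7 - 3 + 1
= 5


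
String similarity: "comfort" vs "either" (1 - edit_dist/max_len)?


Word 1: "comfort" (length 7)
Word 2: "either" (length 6)
One optimal edit sequence:
  1. substitute 'c' -> 'e'  (+1)
  2. substitute 'o' -> 'i'  (+1)
  3. substitute 'm' -> 't'  (+1)
  4. substitute 'f' -> 'h'  (+1)
  5. substitute 'o' -> 'e'  (+1)
  6. keep 'r'
  7. delete 't'  (+1)
Edit distance = 6
Max length = max(7, 6) = 7
Similarity = 1 - 6/7
= 0.1429


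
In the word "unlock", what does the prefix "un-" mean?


Prefix: un-
Example: unlock = un- + lock
Meaning = not / reverse


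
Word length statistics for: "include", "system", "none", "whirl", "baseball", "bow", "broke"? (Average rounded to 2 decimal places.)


Lengths: "include"=7, "system"=6, "none"=4, "whirl"=5, "baseball"=8, "bow"=3, "broke"=5
Sum = 38, Count = 7
Average = 38/7 = 5.43
= avg=5.43, min=3, max=8


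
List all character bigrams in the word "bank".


Word: "bank" (length 4)
Number of bigrams = 4 - 2 + 1 = 3
  Position 0: "ba"
  Position 1: "an"
  Position 2: "nk"
Bigrams = "ba", "an", "nk"


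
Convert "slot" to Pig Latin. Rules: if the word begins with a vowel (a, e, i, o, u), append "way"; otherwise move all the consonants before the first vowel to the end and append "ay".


Word: "slot"
Starts with consonant(s) → move to end, add 'ay'
Consonant cluster: "sl"
Pig Latin = "otslay"


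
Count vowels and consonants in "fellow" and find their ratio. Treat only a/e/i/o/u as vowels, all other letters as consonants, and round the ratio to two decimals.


Word: "fellow"
Vowels (a,e,i,o,u): 2
Consonants: 4
Ratio = 2/4
= 0.50


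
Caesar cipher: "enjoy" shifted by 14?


Word: "enjoy"
Shift: 14
Each letter → (letter + shift) mod 26:
  'e' (4) + 14 = 18 → 's'
  'n' (13) + 14 = 1 → 'b'
  'j' (9) + 14 = 23 → 'x'
  'o' (14) + 14 = 2 → 'c'
  'y' (24) + 14 = 12 → 'm'
Result = "sbxcm"


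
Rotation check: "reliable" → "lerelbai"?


Word: "reliable", Candidate: "lerelbai"
Method: check if candidate is substring of word+word
"reliablereliable" contains "lerelbai"? No
Is rotation = No


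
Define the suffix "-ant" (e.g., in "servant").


Suffix: -ant
As in: servant -> serve + -ant, with a spelling change
Meaning = one who / that which


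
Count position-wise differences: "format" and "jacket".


Comparing character by character (same length = 6):
  Pos 0: 'f' vs 'j' !=
  Pos 1: 'o' vs 'a' !=
  Pos 2: 'r' vs 'c' !=
  Pos 3: 'm' vs 'k' !=
  Pos 4: 'a' vs 'e' !=
  Pos 5: 't' vs 't' =
Hamming distance = 5


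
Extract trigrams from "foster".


Word: "foster" (length 6)
Number of trigrams = 6 - 3 + 1 = 4
  Position 0: "fos"
  Position 1: "ost"
  Position 2: "ste"
  Position 3: "ter"
Trigrams = "fos", "ost", "ste", "ter"


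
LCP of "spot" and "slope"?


Word 1: "spot"
Word 2: "slope"
Comparing from start:
  Pos 0: 's' == 's'
  Pos 1: 'p' != 'l' (stop)
LCP = "s" (length 1)


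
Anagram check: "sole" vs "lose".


Word 1: "sole" → sorted: elos
Word 2: "lose" → sorted: elos
Same letters? elos == elos
Anagram = Yes


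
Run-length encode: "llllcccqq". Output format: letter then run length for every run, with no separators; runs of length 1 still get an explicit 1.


String: "llllcccqq"
Scanning for consecutive runs:
  'l' x 4
  'c' x 3
  'q' x 2
RLE = "l4c3q2"


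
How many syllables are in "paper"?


Word: "paper"
Syllable breakdown: pa | per
Counting: 2 parts
= 2 syllables


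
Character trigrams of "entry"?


Word: "entry" (length 5)
Number of trigrams = 5 - 3 + 1 = 3
  Position 0: "ent"
  Position 1: "ntr"
  Position 2: "try"
Trigrams = "ent", "ntr", "try"


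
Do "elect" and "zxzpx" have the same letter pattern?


Pattern of "elect": [0, 1, 0, 2, 3]
Pattern of "zxzpx": [0, 1, 0, 2, 1]
Patterns do not match
Same pattern = No


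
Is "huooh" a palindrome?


Word: "huooh"
Reversed: "hoouh"
Forward == Backward? huooh != hoouh
Palindrome = No


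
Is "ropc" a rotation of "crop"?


Word: "crop", Candidate: "ropc"
Method: check if candidate is substring of word+word
"cropcrop" contains "ropc"? Yes
Is rotation = Yes


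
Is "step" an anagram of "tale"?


Word 1: "tale" → sorted: aelt
Word 2: "step" → sorted: epst
Same letters? aelt != epst
Anagram = No


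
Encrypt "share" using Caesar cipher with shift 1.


Word: "share"
Shift: 1
Each letter → (letter + shift) mod 26:
  's' (18) + 1 = 19 → 't'
  'h' (7) + 1 = 8 → 'i'
  'a' (0) + 1 = 1 → 'b'
  'r' (17) + 1 = 18 → 's'
  'e' (4) + 1 = 5 → 'f'
Result = "tibsf"


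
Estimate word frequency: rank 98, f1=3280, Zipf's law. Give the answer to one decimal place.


Zipf's law: f(r) = f(1) / r
f(1) = 3280
f(98) = 3280 / 98
= 33.5 occurrences


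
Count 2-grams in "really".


Word: "really" (length 6)
Number of 2-grams = length - 2 + 1 = 6 - 2 + 1
= 5


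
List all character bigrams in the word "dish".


Word: "dish" (length 4)
Number of bigrams = 4 - 2 + 1 = 3
  Position 0: "di"
  Position 1: "is"
  Position 2: "sh"
Bigrams = "di", "is", "sh"


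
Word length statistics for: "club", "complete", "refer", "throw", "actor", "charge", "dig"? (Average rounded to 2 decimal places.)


Lengths: "club"=4, "complete"=8, "refer"=5, "throw"=5, "actor"=5, "charge"=6, "dig"=3
Sum = 36, Count = 7
Average = 36/7 = 5.14
= avg=5.14, min=3, max=8


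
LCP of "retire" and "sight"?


Word 1: "retire"
Word 2: "sight"
Comparing from start:
  Pos 0: 'r' != 's' (stop)
LCP = "" (length 0)


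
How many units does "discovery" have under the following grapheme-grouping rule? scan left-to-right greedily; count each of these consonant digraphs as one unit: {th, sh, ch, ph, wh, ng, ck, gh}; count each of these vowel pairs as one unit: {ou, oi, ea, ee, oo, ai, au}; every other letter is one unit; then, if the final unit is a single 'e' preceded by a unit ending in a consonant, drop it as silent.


Word: "discovery" (9 letters)
Left-to-right scan:
  1. 'd' (letter)
  2. 'i' (letter)
  3. 's' (letter)
  4. 'c' (letter)
  5. 'o' (letter)
  6. 'v' (letter)
  7. 'e' (letter)
  8. 'r' (letter)
  9. 'y' (letter)
Units from scan: 9
Sound units = 9 units


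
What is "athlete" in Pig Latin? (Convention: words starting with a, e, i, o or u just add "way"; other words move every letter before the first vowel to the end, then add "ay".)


Word: "athlete"
Starts with vowel → add 'way'
Pig Latin = "athleteway"


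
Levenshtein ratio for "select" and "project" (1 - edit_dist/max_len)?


Word 1: "select" (length 6)
Word 2: "project" (length 7)
One optimal edit sequence:
  1. insert 'p'  (+1)
  2. substitute 's' -> 'r'  (+1)
  3. substitute 'e' -> 'o'  (+1)
  4. substitute 'l' -> 'j'  (+1)
  5. keep 'e'
  6. keep 'c'
  7. keep 't'
Edit distance = 4
Max length = max(6, 7) = 7
Similarity = 1 - 4/7
= 0.4286


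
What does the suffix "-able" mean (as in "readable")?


Suffix: -able
As in: readable -> read + -able
Meaning = capable of


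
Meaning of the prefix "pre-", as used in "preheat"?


Prefix: pre-
Example: preheat (pre- + heat)
Meaning = before


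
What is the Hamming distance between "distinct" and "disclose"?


Comparing character by character (same length = 8):
  Pos 0: 'd' vs 'd' =
  Pos 1: 'i' vs 'i' =
  Pos 2: 's' vs 's' =
  Pos 3: 't' vs 'c' !=
  Pos 4: 'i' vs 'l' !=
  Pos 5: 'n' vs 'o' !=
  Pos 6: 'c' vs 's' !=
  Pos 7: 't' vs 'e' !=
Hamming distance = 5


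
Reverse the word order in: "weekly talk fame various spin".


Original: "weekly talk fame various spin"
Words (1..n): weekly | talk | fame | various | spin
Reversed (n..1): spin | various | fame | talk | weekly
Result = "spin various fame talk weekly"


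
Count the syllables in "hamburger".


Word: "hamburger"
Syllable breakdown: ham | bur | ger
Counting: 3 parts
= 3 syllables


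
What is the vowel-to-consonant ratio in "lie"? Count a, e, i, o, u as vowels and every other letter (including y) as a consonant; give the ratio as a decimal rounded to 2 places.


Word: "lie"
Vowels (a,e,i,o,u): 2
Consonants: 1
Ratio = 2/1
= 2.00


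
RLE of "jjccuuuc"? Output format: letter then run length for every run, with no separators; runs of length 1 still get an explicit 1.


String: "jjccuuuc"
Scanning for consecutive runs:
  'j' x 2
  'c' x 2
  'u' x 3
  'c' x 1
RLE = "j2c2u3c1"


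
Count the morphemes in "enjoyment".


Word: "enjoyment"
Morphemes: en- | joy | -ment
Each morpheme carries meaning
= 3 morphemes


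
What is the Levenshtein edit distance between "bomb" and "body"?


Word 1: "bomb" (length 4)
Word 2: "body" (length 4)
One optimal edit sequence (insert/delete/substitute each cost 1):
  1. keep 'b'
  2. keep 'o'
  3. substitute 'm' -> 'd'  (+1)
  4. substitute 'b' -> 'y'  (+1)
Total edit operations: 2
Edit distance = 2


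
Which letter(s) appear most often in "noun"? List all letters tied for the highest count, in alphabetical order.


Word: "noun"
Letter counts:
  'n': 2
  'o': 1
  'u': 1
Maximum count = 2
Most frequent = 'n' (2 times each)


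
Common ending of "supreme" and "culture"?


Word 1: "supreme"
Word 2: "culture"
Comparing from end:
  Pos -1: 'e' == 'e'
  Pos -2: 'm' != 'r' (stop)
LCS = "e" (length 1)


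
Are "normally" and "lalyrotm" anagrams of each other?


Word 1: "normally" → sorted: allmnory
Word 2: "lalyrotm" → sorted: allmorty
Same letters? allmnory != allmorty
Anagram = No


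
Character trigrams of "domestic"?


Word: "domestic" (length 8)
Number of trigrams = 8 - 3 + 1 = 6
  Position 0: "dom"
  Position 1: "ome"
  Position 2: "mes"
  Position 3: "est"
  Position 4: "sti"
  Position 5: "tic"
Trigrams = "dom", "ome", "mes", "est", "sti", "tic"


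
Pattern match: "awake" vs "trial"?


Pattern of "awake": [0, 1, 0, 2, 3]
Pattern of "trial": [0, 1, 2, 3, 4]
Patterns do not match
Same pattern = No


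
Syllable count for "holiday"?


Word: "holiday"
Syllable breakdown: hol / i / day
Counting: 3 parts
= 3 syllables


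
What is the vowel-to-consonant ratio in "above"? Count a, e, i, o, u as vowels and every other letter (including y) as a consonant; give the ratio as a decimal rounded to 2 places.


Word: "above"
Vowels (a,e,i,o,u): 3
Consonants: 2
Ratio = 3/2
= 1.50


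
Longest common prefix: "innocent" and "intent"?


Word 1: "innocent"
Word 2: "intent"
Comparing from start:
  Pos 0: 'i' == 'i'
  Pos 1: 'n' == 'n'
  Pos 2: 'n' != 't' (stop)
LCP = "in" (length 2)


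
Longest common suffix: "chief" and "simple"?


Word 1: "chief"
Word 2: "simple"
Comparing from end:
  Pos -1: 'f' != 'e' (stop)
LCS = "" (length 0)


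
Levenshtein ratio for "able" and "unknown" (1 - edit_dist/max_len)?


Word 1: "able" (length 4)
Word 2: "unknown" (length 7)
One optimal edit sequence:
  1. insert 'u'  (+1)
  2. insert 'n'  (+1)
  3. insert 'k'  (+1)
  4. substitute 'a' -> 'n'  (+1)
  5. substitute 'b' -> 'o'  (+1)
  6. substitute 'l' -> 'w'  (+1)
  7. substitute 'e' -> 'n'  (+1)
Edit distance = 7
Max length = max(4, 7) = 7
Similarity = 1 - 7/7
= 0.0000


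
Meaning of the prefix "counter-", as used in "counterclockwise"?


Prefix: counter-
As in: counterclockwise -> counter- + clockwise
Meaning = against / opposite


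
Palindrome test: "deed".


Word: "deed"
Reversed: "deed"
Forward == Backward? deed == deed
Palindrome = Yes


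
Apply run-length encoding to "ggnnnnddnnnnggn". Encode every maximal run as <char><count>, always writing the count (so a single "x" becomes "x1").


String: "ggnnnnddnnnnggn"
Scanning for consecutive runs:
  'g' x 2
  'n' x 4
  'd' x 2
  'n' x 4
  'g' x 2
  'n' x 1
RLE = "g2n4d2n4g2n1"


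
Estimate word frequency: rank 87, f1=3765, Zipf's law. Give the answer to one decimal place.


Zipf's law: f(r) = f(1) / r
f(1) = 3765
f(87) = 3765 / 87
= 43.3 occurrences


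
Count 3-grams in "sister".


Word: "sister" (length 6)
Number of 3-grams = length - 3 + 1 = 6 - 3 + 1
= 4


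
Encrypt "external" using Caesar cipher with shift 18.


Word: "external"
Shift: 18
Each letter → (letter + shift) mod 26:
  'e' (4) + 18 = 22 → 'w'
  'x' (23) + 18 = 15 → 'p'
  't' (19) + 18 = 11 → 'l'
  'e' (4) + 18 = 22 → 'w'
  'r' (17) + 18 = 9 → 'j'
  'n' (13) + 18 = 5 → 'f'
  'a' (0) + 18 = 18 → 's'
  'l' (11) + 18 = 3 → 'd'
Result = "wplwjfsd"


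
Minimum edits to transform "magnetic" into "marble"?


Word 1: "magnetic" (length 8)
Word 2: "marble" (length 6)
One optimal edit sequence (insert/delete/substitute each cost 1):
  1. keep 'm'
  2. keep 'a'
  3. delete 'g'  (+1)
  4. delete 'n'  (+1)
  5. substitute 'e' -> 'r'  (+1)
  6. substitute 't' -> 'b'  (+1)
  7. substitute 'i' -> 'l'  (+1)
  8. substitute 'c' -> 'e'  (+1)
Total edit operations: 6
Edit distance = 6


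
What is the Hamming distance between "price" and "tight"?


Comparing character by character (same length = 5):
  Pos 0: 'p' vs 't' !=
  Pos 1: 'r' vs 'i' !=
  Pos 2: 'i' vs 'g' !=
  Pos 3: 'c' vs 'h' !=
  Pos 4: 'e' vs 't' !=
Hamming distance = 5


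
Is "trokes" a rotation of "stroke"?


Word: "stroke", Candidate: "trokes"
Method: check if candidate is substring of word+word
"strokestroke" contains "trokes"? Yes
Is rotation = Yes


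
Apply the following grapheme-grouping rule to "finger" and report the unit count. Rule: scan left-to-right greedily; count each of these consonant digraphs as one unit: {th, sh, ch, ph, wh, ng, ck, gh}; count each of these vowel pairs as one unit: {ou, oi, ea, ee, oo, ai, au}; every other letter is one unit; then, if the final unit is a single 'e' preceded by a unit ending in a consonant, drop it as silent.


Word: "finger" (6 letters)
Left-to-right scan:
  1. 'f' (letter)
  2. 'i' (letter)
  3. 'ng' (digraph)
  4. 'e' (letter)
  5. 'r' (letter)
Units from scan: 5
Sound units = 5 units
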